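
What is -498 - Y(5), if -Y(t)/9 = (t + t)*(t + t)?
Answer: 402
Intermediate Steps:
Y(t) = -36*t**2 (Y(t) = -9*(t + t)*(t + t) = -9*2*t*2*t = -36*t**2)
-498 - Y(5) = -498 - (-36)*5**2 = -498 - (-36)*25 = -498 - 1*(-900) = -498 + 900 = 402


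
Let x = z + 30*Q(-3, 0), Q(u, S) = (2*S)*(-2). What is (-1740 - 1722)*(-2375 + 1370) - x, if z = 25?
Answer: 3479285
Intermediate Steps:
Q(u, S) = -4*S
x = 25 (x = 25 + 30*(-4*0) = 25 + 30*0 = 25 + 0 = 25)
(-1740 - 1722)*(-2375 + 1370) - x = (-1740 - 1722)*(-2375 + 1370) - 1*25 = -3462*(-1005) - 25 = 3479310 - 25 = 3479285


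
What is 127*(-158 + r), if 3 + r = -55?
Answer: -27432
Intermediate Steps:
r = -58 (r = -3 - 55 = -58)
127*(-158 + r) = 127*(-158 - 58) = 127*(-216) = -27432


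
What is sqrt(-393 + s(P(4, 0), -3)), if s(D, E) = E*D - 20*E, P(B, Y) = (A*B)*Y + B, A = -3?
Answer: I*sqrt(345) ≈ 18.574*I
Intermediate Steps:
P(B, Y) = B - 3*B*Y (P(B, Y) = (-3*B)*Y + B = -3*B*Y + B = B - 3*B*Y)
s(D, E) = -20*E + D*E (s(D, E) = D*E - 20*E = -20*E + D*E)
sqrt(-393 + s(P(4, 0), -3)) = sqrt(-393 - 3*(-20 + 4*(1 - 3*0))) = sqrt(-393 - 3*(-20 + 4*(1 + 0))) = sqrt(-393 - 3*(-20 + 4*1)) = sqrt(-393 - 3*(-20 + 4)) = sqrt(-393 - 3*(-16)) = sqrt(-393 + 48) = sqrt(-345) = I*sqrt(345)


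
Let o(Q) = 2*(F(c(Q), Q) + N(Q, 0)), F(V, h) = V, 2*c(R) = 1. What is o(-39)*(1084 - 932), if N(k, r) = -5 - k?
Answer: 10488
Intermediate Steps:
c(R) = ½ (c(R) = (½)*1 = ½)
o(Q) = -9 - 2*Q (o(Q) = 2*(½ + (-5 - Q)) = 2*(-9/2 - Q) = -9 - 2*Q)
o(-39)*(1084 - 932) = (-9 - 2*(-39))*(1084 - 932) = (-9 + 78)*152 = 69*152 = 10488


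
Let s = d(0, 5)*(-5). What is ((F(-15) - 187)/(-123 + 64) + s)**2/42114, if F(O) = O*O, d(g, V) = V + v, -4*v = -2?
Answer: 3676347/195465112 ≈ 0.018808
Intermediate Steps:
v = 1/2 (v = -1/4*(-2) = 1/2 ≈ 0.50000)
d(g, V) = 1/2 + V (d(g, V) = V + 1/2 = 1/2 + V)
F(O) = O**2
s = -55/2 (s = (1/2 + 5)*(-5) = (11/2)*(-5) = -55/2 ≈ -27.500)
((F(-15) - 187)/(-123 + 64) + s)**2/42114 = (((-15)**2 - 187)/(-123 + 64) - 55/2)**2/42114 = ((225 - 187)/(-59) - 55/2)**2*(1/42114) = (38*(-1/59) - 55/2)**2*(1/42114) = (-38/59 - 55/2)**2*(1/42114) = (-3321/118)**2*(1/42114) = (11029041/13924)*(1/42114) = 3676347/195465112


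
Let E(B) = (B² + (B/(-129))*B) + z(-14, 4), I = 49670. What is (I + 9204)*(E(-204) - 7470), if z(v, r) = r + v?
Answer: 85601383024/43 ≈ 1.9907e+9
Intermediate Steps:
E(B) = -10 + 128*B²/129 (E(B) = (B² + (B/(-129))*B) + (4 - 14) = (B² + (B*(-1/129))*B) - 10 = (B² + (-B/129)*B) - 10 = (B² - B²/129) - 10 = 128*B²/129 - 10 = -10 + 128*B²/129)
(I + 9204)*(E(-204) - 7470) = (49670 + 9204)*((-10 + (128/129)*(-204)²) - 7470) = 58874*((-10 + (128/129)*41616) - 7470) = 58874*((-10 + 1775616/43) - 7470) = 58874*(1775186/43 - 7470) = 58874*(1453976/43) = 85601383024/43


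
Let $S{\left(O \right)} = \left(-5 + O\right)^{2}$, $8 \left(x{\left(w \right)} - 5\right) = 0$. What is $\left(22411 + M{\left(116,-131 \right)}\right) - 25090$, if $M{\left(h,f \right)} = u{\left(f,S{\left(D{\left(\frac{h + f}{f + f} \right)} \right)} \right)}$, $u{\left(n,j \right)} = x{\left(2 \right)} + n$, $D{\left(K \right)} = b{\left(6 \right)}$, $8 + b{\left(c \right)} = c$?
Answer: $-2805$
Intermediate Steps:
$b{\left(c \right)} = -8 + c$
$x{\left(w \right)} = 5$ ($x{\left(w \right)} = 5 + \frac{1}{8} \cdot 0 = 5 + 0 = 5$)
$D{\left(K \right)} = -2$ ($D{\left(K \right)} = -8 + 6 = -2$)
$u{\left(n,j \right)} = 5 + n$
$M{\left(h,f \right)} = 5 + f$
$\left(22411 + M{\left(116,-131 \right)}\right) - 25090 = \left(22411 + \left(5 - 131\right)\right) - 25090 = \left(22411 - 126\right) - 25090 = 22285 - 25090 = -2805$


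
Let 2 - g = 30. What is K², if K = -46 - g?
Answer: 324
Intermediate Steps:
g = -28 (g = 2 - 1*30 = 2 - 30 = -28)
K = -18 (K = -46 - 1*(-28) = -46 + 28 = -18)
K² = (-18)² = 324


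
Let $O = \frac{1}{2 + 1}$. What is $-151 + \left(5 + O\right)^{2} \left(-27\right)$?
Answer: $-919$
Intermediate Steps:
$O = \frac{1}{3} \approx 0.33333$
$-151 + \left(5 + O\right)^{2} \left(-27\right) = -151 + \left(5 + \frac{1}{3}\right)^{2} \left(-27\right) = -151 + \left(\frac{16}{3}\right)^{2} \left(-27\right) = -151 + \frac{256}{9} \left(-27\right) = -151 - 768 = -919$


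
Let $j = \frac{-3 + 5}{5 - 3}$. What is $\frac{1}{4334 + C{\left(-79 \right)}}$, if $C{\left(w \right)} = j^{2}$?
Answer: $\frac{1}{4335} \approx 0.00023068$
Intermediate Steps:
$j = 1$ ($j = \frac{2}{2} = 2 \cdot \frac{1}{2} = 1$)
$C{\left(w \right)} = 1$ ($C{\left(w \right)} = 1^{2} = 1$)
$\frac{1}{4334 + C{\left(-79 \right)}} = \frac{1}{4334 + 1} = \frac{1}{4335}$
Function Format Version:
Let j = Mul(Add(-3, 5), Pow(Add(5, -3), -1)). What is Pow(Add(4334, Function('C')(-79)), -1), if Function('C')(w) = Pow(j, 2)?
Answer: Rational(1, 4335) ≈ 0.00023068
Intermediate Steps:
j = 1 (j = Mul(2, Pow(2, -1)) = Mul(2, Rational(1, 2)) = 1)
Function('C')(w) = 1 (Function('C')(w) = Pow(1, 2) = 1)
Pow(Add(4334, Function('C')(-79)), -1) = Pow(Add(4334, 1), -1) = Pow(4335, -1) = Rational(1, 4335)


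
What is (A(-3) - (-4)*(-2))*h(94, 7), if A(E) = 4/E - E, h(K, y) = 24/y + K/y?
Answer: -2242/21 ≈ -106.76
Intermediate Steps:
A(E) = -E + 4/E
(A(-3) - (-4)*(-2))*h(94, 7) = ((-1*(-3) + 4/(-3)) - (-4)*(-2))*((24 + 94)/7) = ((3 + 4*(-1/3)) - 1*8)*((1/7)*118) = ((3 - 4/3) - 8)*(118/7) = (5/3 - 8)*(118/7) = -19/3*118/7 = -2242/21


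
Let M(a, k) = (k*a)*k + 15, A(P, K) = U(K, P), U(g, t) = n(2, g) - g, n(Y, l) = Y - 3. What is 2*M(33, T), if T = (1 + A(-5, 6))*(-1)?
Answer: 2406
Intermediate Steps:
n(Y, l) = -3 + Y
U(g, t) = -1 - g (U(g, t) = (-3 + 2) - g = -1 - g)
A(P, K) = -1 - K
T = 6 (T = (1 + (-1 - 1*6))*(-1) = (1 + (-1 - 6))*(-1) = (1 - 7)*(-1) = -6*(-1) = 6)
M(a, k) = 15 + a*k**2 (M(a, k) = (a*k)*k + 15 = a*k**2 + 15 = 15 + a*k**2)
2*M(33, T) = 2*(15 + 33*6**2) = 2*(15 + 33*36) = 2*(15 + 1188) = 2*1203 = 2406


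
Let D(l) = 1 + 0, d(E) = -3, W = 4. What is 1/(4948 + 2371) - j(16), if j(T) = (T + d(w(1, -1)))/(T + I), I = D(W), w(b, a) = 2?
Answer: -95130/124423 ≈ -0.76457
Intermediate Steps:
D(l) = 1
I = 1
j(T) = (-3 + T)/(1 + T) (j(T) = (T - 3)/(T + 1) = (-3 + T)/(1 + T))
1/(4948 + 2371) - j(16) = 1/(4948 + 2371) - (-3 + 16)/(1 + 16) = 1/7319 - 13/17 = -95130/124423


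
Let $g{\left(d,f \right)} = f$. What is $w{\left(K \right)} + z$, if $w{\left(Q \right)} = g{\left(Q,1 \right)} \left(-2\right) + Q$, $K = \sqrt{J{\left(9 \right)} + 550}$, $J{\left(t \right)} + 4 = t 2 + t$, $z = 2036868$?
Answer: $2036866 + \sqrt{573} \approx 2.0369 \cdot 10^{6}$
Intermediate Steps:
$J{\left(t \right)} = -4 + 3 t$ ($J{\left(t \right)} = -4 + \left(t 2 + t\right) = -4 + \left(2 t + t\right) = -4 + 3 t$)
$K = \sqrt{573}$ ($K = \sqrt{\left(-4 + 3 \cdot 9\right) + 550} = \sqrt{\left(-4 + 27\right) + 550} = \sqrt{23 + 550} = \sqrt{573} \approx 23.937$)
$w{\left(Q \right)} = -2 + Q$ ($w{\left(Q \right)} = 1 \left(-2\right) + Q = -2 + Q$)
$w{\left(K \right)} + z = \left(-2 + \sqrt{573}\right) + 2036868 = 2036866 + \sqrt{573}$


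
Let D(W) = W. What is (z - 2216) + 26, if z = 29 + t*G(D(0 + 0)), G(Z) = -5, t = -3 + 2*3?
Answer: -2176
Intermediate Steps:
t = 3 (t = -3 + 6 = 3)
z = 14 (z = 29 + 3*(-5) = 29 - 15 = 14)
(z - 2216) + 26 = (14 - 2216) + 26 = -2202 + 26 = -2176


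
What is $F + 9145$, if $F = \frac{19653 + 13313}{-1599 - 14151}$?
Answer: $\frac{72000392}{7875} \approx 9142.9$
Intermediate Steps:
$F = - \frac{16483}{7875}$ ($F = \frac{32966}{-15750} = 32966 \left(- \frac{1}{15750}\right) = - \frac{16483}{7875} \approx -2.0931$)
$F + 9145 = - \frac{16483}{7875} + 9145 = \frac{72000392}{7875}$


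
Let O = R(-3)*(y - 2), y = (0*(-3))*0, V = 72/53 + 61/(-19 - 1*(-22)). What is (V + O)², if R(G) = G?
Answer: 19386409/25281 ≈ 766.84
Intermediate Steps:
V = 3449/159 (V = 72*(1/53) + 61/(-19 + 22) = 72/53 + 61/3 = 3449/159 ≈ 21.692)
y = 0 (y = 0*0 = 0)
O = 6 (O = -3*(0 - 2) = -3*(-2) = 6)
(V + O)² = (3449/159 + 6)² = (4403/159)² = 19386409/25281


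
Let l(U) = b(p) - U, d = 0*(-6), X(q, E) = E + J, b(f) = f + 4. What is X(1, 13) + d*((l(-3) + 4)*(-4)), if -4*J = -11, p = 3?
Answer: 63/4 ≈ 15.750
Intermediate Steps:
J = 11/4 (J = -¼*(-11) = 11/4 ≈ 2.7500)
b(f) = 4 + f
X(q, E) = 11/4 + E (X(q, E) = E + 11/4 = 11/4 + E)
d = 0
l(U) = 7 - U (l(U) = (4 + 3) - U = 7 - U)
X(1, 13) + d*((l(-3) + 4)*(-4)) = (11/4 + 13) + 0*(((7 - 1*(-3)) + 4)*(-4)) = 63/4 + 0*(((7 + 3) + 4)*(-4)) = 63/4 + 0*((10 + 4)*(-4)) = 63/4 + 0*(14*(-4)) = 63/4 + 0*(-56) = 63/4 + 0 = 63/4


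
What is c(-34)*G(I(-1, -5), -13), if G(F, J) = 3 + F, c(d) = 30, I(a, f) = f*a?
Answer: 240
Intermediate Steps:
I(a, f) = a*f
c(-34)*G(I(-1, -5), -13) = 30*(3 - 1*(-5)) = 30*(3 + 5) = 30*8 = 240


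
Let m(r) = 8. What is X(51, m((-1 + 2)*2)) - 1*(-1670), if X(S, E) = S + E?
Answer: 1729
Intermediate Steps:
X(S, E) = E + S
X(51, m((-1 + 2)*2)) - 1*(-1670) = (8 + 51) - 1*(-1670) = 59 + 1670 = 1729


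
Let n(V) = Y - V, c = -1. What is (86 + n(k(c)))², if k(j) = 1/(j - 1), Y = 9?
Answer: 36481/4 ≈ 9120.3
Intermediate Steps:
k(j) = 1/(-1 + j)
n(V) = 9 - V
(86 + n(k(c)))² = (86 + (9 - 1/(-1 - 1)))² = (86 + (9 - 1/(-2)))² = (86 + (9 - 1*(-½)))² = (86 + (9 + ½))² = (86 + 19/2)² = (191/2)² = 36481/4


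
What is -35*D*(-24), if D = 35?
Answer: 29400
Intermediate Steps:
-35*D*(-24) = -35*35*(-24) = -1225*(-24) = 29400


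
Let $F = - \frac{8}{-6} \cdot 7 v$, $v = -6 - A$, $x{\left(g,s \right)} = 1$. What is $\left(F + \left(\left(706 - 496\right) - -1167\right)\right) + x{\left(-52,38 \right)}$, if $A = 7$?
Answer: $\frac{3770}{3} \approx 1256.7$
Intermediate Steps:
$v = -13$ ($v = -6 - 7 = -13$)
$F = - \frac{364}{3}$ ($F = - \frac{8}{-6} \cdot 7 \left(-13\right) = \left(-8\right) \left(- \frac{1}{6}\right) 7 \left(-13\right) = \frac{4}{3} \cdot 7 \left(-13\right) = \frac{28}{3} \left(-13\right) = - \frac{364}{3} \approx -121.33$)
$\left(F + \left(\left(706 - 496\right) - -1167\right)\right) + x{\left(-52,38 \right)} = \left(- \frac{364}{3} + \left(\left(706 - 496\right) - -1167\right)\right) + 1 = \left(- \frac{364}{3} + \left(\left(706 - 496\right) + 1167\right)\right) + 1 = \left(- \frac{364}{3} + \left(210 + 1167\right)\right) + 1 = \left(- \frac{364}{3} + 1377\right) + 1 = \frac{3767}{3} + 1 = \frac{3770}{3}$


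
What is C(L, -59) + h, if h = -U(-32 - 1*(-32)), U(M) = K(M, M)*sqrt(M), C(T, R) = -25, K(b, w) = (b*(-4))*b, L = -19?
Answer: -25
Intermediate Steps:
K(b, w) = -4*b**2 (K(b, w) = (-4*b)*b = -4*b**2)
U(M) = -4*M**(5/2) (U(M) = (-4*M**2)*sqrt(M) = -4*M**(5/2))
h = 0 (h = -(-4)*(-32 - 1*(-32))**(5/2) = -(-4)*(-32 + 32)**(5/2) = -(-4)*0**(5/2) = -(-4)*0 = -1*0 = 0)
C(L, -59) + h = -25 + 0 = -25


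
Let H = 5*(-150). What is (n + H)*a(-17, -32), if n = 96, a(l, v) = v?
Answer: 20928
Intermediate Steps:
H = -750
(n + H)*a(-17, -32) = (96 - 750)*(-32) = -654*(-32) = 20928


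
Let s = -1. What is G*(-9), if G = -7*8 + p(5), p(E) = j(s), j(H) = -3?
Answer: 531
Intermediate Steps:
p(E) = -3
G = -59 (G = -7*8 - 3 = -56 - 3 = -59)
G*(-9) = -59*(-9) = 531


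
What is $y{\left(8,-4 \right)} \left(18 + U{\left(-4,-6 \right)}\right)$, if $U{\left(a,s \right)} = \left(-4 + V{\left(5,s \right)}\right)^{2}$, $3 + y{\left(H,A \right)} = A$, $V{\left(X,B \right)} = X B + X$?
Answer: $-6013$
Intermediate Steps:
$V{\left(X,B \right)} = X + B X$ ($V{\left(X,B \right)} = B X + X = X + B X$)
$y{\left(H,A \right)} = -3 + A$
$U{\left(a,s \right)} = \left(1 + 5 s\right)^{2}$ ($U{\left(a,s \right)} = \left(-4 + 5 \left(1 + s\right)\right)^{2} = \left(-4 + \left(5 + 5 s\right)\right)^{2} = \left(1 + 5 s\right)^{2}$)
$y{\left(8,-4 \right)} \left(18 + U{\left(-4,-6 \right)}\right) = \left(-3 - 4\right) \left(18 + \left(1 + 5 \left(-6\right)\right)^{2}\right) = - 7 \left(18 + \left(1 - 30\right)^{2}\right) = - 7 \left(18 + \left(-29\right)^{2}\right) = - 7 \left(18 + 841\right) = \left(-7\right) 859 = -6013$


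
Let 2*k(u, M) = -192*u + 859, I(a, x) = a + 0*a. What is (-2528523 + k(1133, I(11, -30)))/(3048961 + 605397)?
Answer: -5273723/7308716 ≈ -0.72157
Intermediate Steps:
I(a, x) = a (I(a, x) = a + 0 = a)
k(u, M) = 859/2 - 96*u (k(u, M) = (-192*u + 859)/2 = (859 - 192*u)/2 = 859/2 - 96*u)
(-2528523 + k(1133, I(11, -30)))/(3048961 + 605397) = (-2528523 + (859/2 - 96*1133))/(3048961 + 605397) = (-2528523 + (859/2 - 108768))/3654358 = (-2528523 - 216677/2)*(1/3654358) = -5273723/2*1/3654358 = -5273723/7308716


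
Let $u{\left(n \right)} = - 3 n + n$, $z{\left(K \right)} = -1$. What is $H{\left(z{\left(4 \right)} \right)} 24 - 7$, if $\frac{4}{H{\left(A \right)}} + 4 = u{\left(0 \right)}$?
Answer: $-31$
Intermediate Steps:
$u{\left(n \right)} = - 2 n$
$H{\left(A \right)} = -1$ ($H{\left(A \right)} = \frac{4}{-4 - 0} = \frac{4}{-4 + 0} = \frac{4}{-4} = 4 \left(- \frac{1}{4}\right) = -1$)
$H{\left(z{\left(4 \right)} \right)} 24 - 7 = \left(-1\right) 24 - 7 = -24 - 7 = -31$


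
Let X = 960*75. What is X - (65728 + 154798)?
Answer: -148526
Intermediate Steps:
X = 72000
X - (65728 + 154798) = 72000 - (65728 + 154798) = 72000 - 1*220526 = 72000 - 220526 = -148526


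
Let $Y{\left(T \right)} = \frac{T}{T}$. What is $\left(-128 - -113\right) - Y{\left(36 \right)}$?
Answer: $-16$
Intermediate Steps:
$Y{\left(T \right)} = 1$
$\left(-128 - -113\right) - Y{\left(36 \right)} = \left(-128 - -113\right) - 1 = \left(-128 + 113\right) - 1 = -15 - 1 = -16$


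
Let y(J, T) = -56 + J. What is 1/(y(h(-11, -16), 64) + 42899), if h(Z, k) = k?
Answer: 1/42827 ≈ 2.3350e-5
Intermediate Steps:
1/(y(h(-11, -16), 64) + 42899) = 1/((-56 - 16) + 42899) = 1/(-72 + 42899) = 1/42827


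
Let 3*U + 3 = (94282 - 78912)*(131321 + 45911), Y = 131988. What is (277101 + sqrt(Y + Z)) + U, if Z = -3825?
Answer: 2724887140/3 + sqrt(128163) ≈ 9.0830e+8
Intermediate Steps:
U = 2724055837/3 (U = -1 + ((94282 - 78912)*(131321 + 45911))/3 = -1 + (15370*177232)/3 = -1 + (1/3)*2724055840 = -1 + 2724055840/3 = 2724055837/3 ≈ 9.0802e+8)
(277101 + sqrt(Y + Z)) + U = (277101 + sqrt(131988 - 3825)) + 2724055837/3 = (277101 + sqrt(128163)) + 2724055837/3 = 2724887140/3 + sqrt(128163)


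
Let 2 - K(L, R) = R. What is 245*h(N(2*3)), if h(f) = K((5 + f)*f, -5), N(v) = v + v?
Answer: 1715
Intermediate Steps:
N(v) = 2*v
K(L, R) = 2 - R
h(f) = 7 (h(f) = 2 - 1*(-5) = 2 + 5 = 7)
245*h(N(2*3)) = 245*7 = 1715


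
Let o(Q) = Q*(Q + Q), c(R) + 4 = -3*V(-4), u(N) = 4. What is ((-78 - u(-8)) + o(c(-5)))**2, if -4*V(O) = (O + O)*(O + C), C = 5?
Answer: 13924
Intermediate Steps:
V(O) = -O*(5 + O)/2 (V(O) = -(O + O)*(O + 5)/4 = -2*O*(5 + O)/4 = -O*(5 + O)/2)
c(R) = -10 (c(R) = -4 - (-3)*(-4)*(5 - 4)/2 = -4 - (-3)*(-4)/2 = -4 - 3*2 = -4 - 6 = -10)
o(Q) = 2*Q**2 (o(Q) = Q*(2*Q) = 2*Q**2)
((-78 - u(-8)) + o(c(-5)))**2 = ((-78 - 1*4) + 2*(-10)**2)**2 = ((-78 - 4) + 2*100)**2 = (-82 + 200)**2 = 118**2 = 13924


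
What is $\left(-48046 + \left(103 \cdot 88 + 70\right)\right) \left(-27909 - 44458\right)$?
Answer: $2815944704$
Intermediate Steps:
$\left(-48046 + \left(103 \cdot 88 + 70\right)\right) \left(-27909 - 44458\right) = \left(-48046 + \left(9064 + 70\right)\right) \left(-72367\right) = \left(-48046 + 9134\right) \left(-72367\right) = \left(-38912\right) \left(-72367\right) = 2815944704$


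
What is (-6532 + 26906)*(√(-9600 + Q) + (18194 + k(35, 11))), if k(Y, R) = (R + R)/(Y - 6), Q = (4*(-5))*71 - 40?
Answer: 10750300352/29 + 40748*I*√2765 ≈ 3.707e+8 + 2.1427e+6*I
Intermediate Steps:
Q = -1460 (Q = -20*71 - 40 = -1420 - 40 = -1460)
k(Y, R) = 2*R/(-6 + Y) (k(Y, R) = (2*R)/(-6 + Y) = 2*R/(-6 + Y))
(-6532 + 26906)*(√(-9600 + Q) + (18194 + k(35, 11))) = (-6532 + 26906)*(√(-9600 - 1460) + (18194 + 2*11/(-6 + 35))) = 20374*(√(-11060) + (18194 + 2*11/29)) = 20374*(2*I*√2765 + (18194 + 2*11*(1/29))) = 20374*(2*I*√2765 + (18194 + 22/29)) = 20374*(2*I*√2765 + 527648/29) = 20374*(527648/29 + 2*I*√2765) = 10750300352/29 + 40748*I*√2765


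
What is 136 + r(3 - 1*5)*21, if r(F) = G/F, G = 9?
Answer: 83/2 ≈ 41.500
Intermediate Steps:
r(F) = 9/F
136 + r(3 - 1*5)*21 = 136 + (9/(3 - 1*5))*21 = 136 + (9/(3 - 5))*21 = 136 + (9/(-2))*21 = 136 + (9*(-½))*21 = 136 - 9/2*21 = 136 - 189/2 = 83/2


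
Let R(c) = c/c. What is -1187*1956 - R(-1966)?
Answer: -2321773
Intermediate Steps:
R(c) = 1
-1187*1956 - R(-1966) = -1187*1956 - 1*1 = -2321772 - 1 = -2321773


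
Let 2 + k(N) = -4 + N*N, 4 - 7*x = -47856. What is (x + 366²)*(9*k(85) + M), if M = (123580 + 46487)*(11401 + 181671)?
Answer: 4622976747999120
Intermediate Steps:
x = 47860/7 (x = 4/7 - ⅐*(-47856) = 4/7 + 47856/7 = 47860/7 ≈ 6837.1)
k(N) = -6 + N² (k(N) = -2 + (-4 + N*N) = -2 + (-4 + N²) = -6 + N²)
M = 32835175824 (M = 170067*193072 = 32835175824)
(x + 366²)*(9*k(85) + M) = (47860/7 + 366²)*(9*(-6 + 85²) + 32835175824) = (47860/7 + 133956)*(9*(-6 + 7225) + 32835175824) = 985552*(9*7219 + 32835175824)/7 = 985552*(64971 + 32835175824)/7 = (985552/7)*32835240795 = 4622976747999120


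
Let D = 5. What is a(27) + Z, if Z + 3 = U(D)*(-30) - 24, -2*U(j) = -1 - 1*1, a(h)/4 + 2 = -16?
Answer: -129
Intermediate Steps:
a(h) = -72 (a(h) = -8 + 4*(-16) = -8 - 64 = -72)
U(j) = 1 (U(j) = -(-1 - 1*1)/2 = -(-1 - 1)/2 = -½*(-2) = 1)
Z = -57 (Z = -3 + (1*(-30) - 24) = -3 + (-30 - 24) = -3 - 54 = -57)
a(27) + Z = -72 - 57 = -129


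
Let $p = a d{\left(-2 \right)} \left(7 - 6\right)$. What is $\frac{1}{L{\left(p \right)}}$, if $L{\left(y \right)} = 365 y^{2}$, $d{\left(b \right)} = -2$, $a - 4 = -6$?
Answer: $\frac{1}{5840} \approx 0.00017123$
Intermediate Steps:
$a = -2$ ($a = 4 - 6 = -2$)
$p = 4$ ($p = \left(-2\right) \left(-2\right) \left(7 - 6\right) = 4 \cdot 1 = 4$)
$\frac{1}{L{\left(p \right)}} = \frac{1}{365 \cdot 4^{2}} = \frac{1}{365 \cdot 16} = \frac{1}{5840}$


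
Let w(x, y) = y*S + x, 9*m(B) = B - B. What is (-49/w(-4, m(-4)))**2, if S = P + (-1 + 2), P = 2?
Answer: 2401/16 ≈ 150.06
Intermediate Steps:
m(B) = 0 (m(B) = (B - B)/9 = (1/9)*0 = 0)
S = 3 (S = 2 + (-1 + 2) = 2 + 1 = 3)
w(x, y) = x + 3*y (w(x, y) = y*3 + x = 3*y + x = x + 3*y)
(-49/w(-4, m(-4)))**2 = (-49/(-4 + 3*0))**2 = (-49/(-4 + 0))**2 = (-49/(-4))**2 = (-49*(-1/4))**2 = (49/4)**2 = 2401/16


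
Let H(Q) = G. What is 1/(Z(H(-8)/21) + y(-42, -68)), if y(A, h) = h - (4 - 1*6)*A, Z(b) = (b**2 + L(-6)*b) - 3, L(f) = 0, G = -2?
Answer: -441/68351 ≈ -0.0064520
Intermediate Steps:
H(Q) = -2
Z(b) = -3 + b**2 (Z(b) = (b**2 + 0*b) - 3 = (b**2 + 0) - 3 = b**2 - 3 = -3 + b**2)
y(A, h) = h + 2*A (y(A, h) = h - (4 - 6)*A = h - (-2)*A = h + 2*A)
1/(Z(H(-8)/21) + y(-42, -68)) = 1/((-3 + (-2/21)**2) + (-68 + 2*(-42))) = 1/((-3 + (-2*1/21)**2) + (-68 - 84)) = 1/((-3 + (-2/21)**2) - 152) = 1/((-3 + 4/441) - 152) = 1/(-1319/441 - 152) = 1/(-68351/441) = -441/68351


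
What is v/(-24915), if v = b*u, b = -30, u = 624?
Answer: 1248/1661 ≈ 0.75135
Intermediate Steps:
v = -18720 (v = -30*624 = -18720)
v/(-24915) = -18720/(-24915) = -18720*(-1/24915) = 1248/1661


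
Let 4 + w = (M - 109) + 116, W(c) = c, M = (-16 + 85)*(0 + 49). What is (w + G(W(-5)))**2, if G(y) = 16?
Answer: 11560000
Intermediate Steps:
M = 3381 (M = 69*49 = 3381)
w = 3384 (w = -4 + ((3381 - 109) + 116) = -4 + (3272 + 116) = -4 + 3388 = 3384)
(w + G(W(-5)))**2 = (3384 + 16)**2 = 3400**2 = 11560000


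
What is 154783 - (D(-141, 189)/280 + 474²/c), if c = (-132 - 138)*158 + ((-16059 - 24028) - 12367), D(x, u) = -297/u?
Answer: 14427810362367/93211720 ≈ 1.5479e+5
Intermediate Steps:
c = -95114 (c = -270*158 + (-40087 - 12367) = -42660 - 52454 = -95114)
154783 - (D(-141, 189)/280 + 474²/c) = 154783 - (-297/189/280 + 474²/(-95114)) = 154783 - (-297*1/189*(1/280) + 224676*(-1/95114)) = 154783 - (-11/7*1/280 - 112338/47557) = 154783 - (-11/1960 - 112338/47557) = 154783 - 1*(-220705607/93211720) = 154783 + 220705607/93211720 = 14427810362367/93211720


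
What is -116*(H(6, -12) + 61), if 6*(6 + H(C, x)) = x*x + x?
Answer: -8932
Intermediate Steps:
H(C, x) = -6 + x/6 + x²/6 (H(C, x) = -6 + (x*x + x)/6 = -6 + (x² + x)/6 = -6 + (x + x²)/6 = -6 + (x/6 + x²/6) = -6 + x/6 + x²/6)
-116*(H(6, -12) + 61) = -116*((-6 + (⅙)*(-12) + (⅙)*(-12)²) + 61) = -116*((-6 - 2 + (⅙)*144) + 61) = -116*((-6 - 2 + 24) + 61) = -116*(16 + 61) = -116*77 = -8932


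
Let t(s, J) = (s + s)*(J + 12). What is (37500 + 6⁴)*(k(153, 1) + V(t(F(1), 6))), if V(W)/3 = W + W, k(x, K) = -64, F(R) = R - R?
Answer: -2482944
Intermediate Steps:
F(R) = 0
t(s, J) = 2*s*(12 + J) (t(s, J) = (2*s)*(12 + J) = 2*s*(12 + J))
V(W) = 6*W (V(W) = 3*(W + W) = 3*(2*W) = 6*W)
(37500 + 6⁴)*(k(153, 1) + V(t(F(1), 6))) = (37500 + 6⁴)*(-64 + 6*(2*0*(12 + 6))) = (37500 + 1296)*(-64 + 6*(2*0*18)) = 38796*(-64 + 6*0) = 38796*(-64 + 0) = 38796*(-64) = -2482944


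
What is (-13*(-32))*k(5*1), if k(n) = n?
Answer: 2080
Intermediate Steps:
(-13*(-32))*k(5*1) = (-13*(-32))*(5*1) = 416*5 = 2080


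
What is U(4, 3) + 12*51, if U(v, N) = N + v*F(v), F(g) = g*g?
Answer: 679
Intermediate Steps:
F(g) = g²
U(v, N) = N + v³ (U(v, N) = N + v*v² = N + v³)
U(4, 3) + 12*51 = (3 + 4³) + 12*51 = (3 + 64) + 612 = 67 + 612 = 679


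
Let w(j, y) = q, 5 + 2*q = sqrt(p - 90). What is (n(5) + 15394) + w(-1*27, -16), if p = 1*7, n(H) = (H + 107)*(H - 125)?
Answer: 3903/2 + I*sqrt(83)/2 ≈ 1951.5 + 4.5552*I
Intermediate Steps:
n(H) = (-125 + H)*(107 + H) (n(H) = (107 + H)*(-125 + H) = (-125 + H)*(107 + H))
p = 7
q = -5/2 + I*sqrt(83)/2 (q = -5/2 + sqrt(7 - 90)/2 = -5/2 + sqrt(-83)/2 = -5/2 + (I*sqrt(83))/2 = -5/2 + I*sqrt(83)/2 ≈ -2.5 + 4.5552*I)
w(j, y) = -5/2 + I*sqrt(83)/2
(n(5) + 15394) + w(-1*27, -16) = ((-13375 + 5**2 - 18*5) + 15394) + (-5/2 + I*sqrt(83)/2) = ((-13375 + 25 - 90) + 15394) + (-5/2 + I*sqrt(83)/2) = (-13440 + 15394) + (-5/2 + I*sqrt(83)/2) = 1954 + (-5/2 + I*sqrt(83)/2) = 3903/2 + I*sqrt(83)/2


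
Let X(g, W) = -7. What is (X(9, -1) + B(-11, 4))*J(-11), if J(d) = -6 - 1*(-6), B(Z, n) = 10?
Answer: 0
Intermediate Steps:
J(d) = 0 (J(d) = -6 + 6 = 0)
(X(9, -1) + B(-11, 4))*J(-11) = (-7 + 10)*0 = 3*0 = 0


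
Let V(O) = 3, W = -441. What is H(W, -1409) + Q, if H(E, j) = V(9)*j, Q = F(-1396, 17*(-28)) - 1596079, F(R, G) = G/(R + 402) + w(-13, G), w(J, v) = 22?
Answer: -113620130/71 ≈ -1.6003e+6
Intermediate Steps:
F(R, G) = 22 + G/(402 + R) (F(R, G) = G/(R + 402) + 22 = G/(402 + R) + 22 = 22 + G/(402 + R))
Q = -113320013/71 (Q = (8844 + 17*(-28) + 22*(-1396))/(402 - 1396) - 1596079 = (8844 - 476 - 30712)/(-994) - 1596079 = -1/994*(-22344) - 1596079 = 1596/71 - 1596079 = -113320013/71 ≈ -1.5961e+6)
H(E, j) = 3*j
H(W, -1409) + Q = 3*(-1409) - 113320013/71 = -4227 - 113320013/71 = -113620130/71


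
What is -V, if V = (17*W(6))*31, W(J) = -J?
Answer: 3162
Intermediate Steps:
V = -3162 (V = (17*(-1*6))*31 = (17*(-6))*31 = -102*31 = -3162)
-V = -1*(-3162) = 3162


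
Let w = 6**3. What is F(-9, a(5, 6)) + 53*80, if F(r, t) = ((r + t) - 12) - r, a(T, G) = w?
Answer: 4444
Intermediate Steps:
w = 216
a(T, G) = 216
F(r, t) = -12 + t (F(r, t) = (-12 + r + t) - r = -12 + t)
F(-9, a(5, 6)) + 53*80 = (-12 + 216) + 53*80 = 204 + 4240 = 4444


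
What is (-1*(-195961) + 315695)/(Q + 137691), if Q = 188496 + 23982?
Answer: 170552/116723 ≈ 1.4612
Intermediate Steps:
Q = 212478
(-1*(-195961) + 315695)/(Q + 137691) = (-1*(-195961) + 315695)/(212478 + 137691) = (195961 + 315695)/350169 = 511656*(1/350169) = 170552/116723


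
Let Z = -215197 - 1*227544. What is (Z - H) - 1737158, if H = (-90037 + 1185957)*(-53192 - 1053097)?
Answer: 1212402060981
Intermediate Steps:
H = -1212404240880 (H = 1095920*(-1106289) = -1212404240880)
Z = -442741 (Z = -215197 - 227544 = -442741)
(Z - H) - 1737158 = (-442741 - 1*(-1212404240880)) - 1737158 = (-442741 + 1212404240880) - 1737158 = 1212403798139 - 1737158 = 1212402060981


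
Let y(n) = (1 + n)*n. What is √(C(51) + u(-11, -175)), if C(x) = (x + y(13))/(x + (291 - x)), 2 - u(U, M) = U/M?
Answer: 4*√17750418/10185 ≈ 1.6546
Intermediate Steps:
u(U, M) = 2 - U/M
y(n) = n*(1 + n)
C(x) = 182/291 + x/291 (C(x) = (x + 13*(1 + 13))/(x + (291 - x)) = (x + 13*14)/291 = (x + 182)*(1/291) = (182 + x)*(1/291) = 182/291 + x/291)
√(C(51) + u(-11, -175)) = √((182/291 + (1/291)*51) + (2 - 1*(-11)/(-175))) = √((182/291 + 17/97) + (2 - 1*(-11)*(-1/175))) = √(233/291 + (2 - 11/175)) = √(233/291 + 339/175) = √(139424/50925) = 4*√17750418/10185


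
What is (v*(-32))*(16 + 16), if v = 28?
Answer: -28672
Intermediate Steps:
(v*(-32))*(16 + 16) = (28*(-32))*(16 + 16) = -896*32 = -28672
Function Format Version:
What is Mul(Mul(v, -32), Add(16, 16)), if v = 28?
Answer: -28672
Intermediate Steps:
Mul(Mul(v, -32), Add(16, 16)) = Mul(Mul(28, -32), Add(16, 16)) = Mul(-896, 32) = -28672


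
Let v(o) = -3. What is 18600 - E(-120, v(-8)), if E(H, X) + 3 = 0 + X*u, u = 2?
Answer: 18609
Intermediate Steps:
E(H, X) = -3 + 2*X (E(H, X) = -3 + (0 + X*2) = -3 + (0 + 2*X) = -3 + 2*X)
18600 - E(-120, v(-8)) = 18600 - (-3 + 2*(-3)) = 18600 - (-3 - 6) = 18600 - 1*(-9) = 18600 + 9 = 18609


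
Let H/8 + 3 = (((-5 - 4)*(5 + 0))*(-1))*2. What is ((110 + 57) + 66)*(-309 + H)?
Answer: 90171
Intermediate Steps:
H = 696 (H = -24 + 8*((((-5 - 4)*(5 + 0))*(-1))*2) = -24 + 8*((-9*5*(-1))*2) = -24 + 8*(-45*(-1)*2) = -24 + 8*(45*2) = -24 + 8*90 = -24 + 720 = 696)
((110 + 57) + 66)*(-309 + H) = ((110 + 57) + 66)*(-309 + 696) = (167 + 66)*387 = 233*387 = 90171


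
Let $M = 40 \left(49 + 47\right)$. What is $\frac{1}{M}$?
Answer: $\frac{1}{3840} \approx 0.00026042$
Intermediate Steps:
$M = 3840$ ($M = 40 \cdot 96 = 3840$)
$\frac{1}{M} = \frac{1}{3840}$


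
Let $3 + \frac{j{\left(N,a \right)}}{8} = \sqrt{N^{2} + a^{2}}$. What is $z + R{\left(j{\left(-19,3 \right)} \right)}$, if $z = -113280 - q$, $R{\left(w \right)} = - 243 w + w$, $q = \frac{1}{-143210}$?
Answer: $- \frac{15391065119}{143210} - 1936 \sqrt{370} \approx -1.4471 \cdot 10^{5}$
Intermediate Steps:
$j{\left(N,a \right)} = -24 + 8 \sqrt{N^{2} + a^{2}}$
$q = - \frac{1}{143210} \approx -6.9828 \cdot 10^{-6}$
$R{\left(w \right)} = - 242 w$
$z = - \frac{16222828799}{143210}$ ($z = -113280 - - \frac{1}{143210} = -113280 + \frac{1}{143210} = - \frac{16222828799}{143210} \approx -1.1328 \cdot 10^{5}$)
$z + R{\left(j{\left(-19,3 \right)} \right)} = - \frac{16222828799}{143210} - 242 \left(-24 + 8 \sqrt{\left(-19\right)^{2} + 3^{2}}\right) = - \frac{16222828799}{143210} - 242 \left(-24 + 8 \sqrt{361 + 9}\right) = - \frac{16222828799}{143210} - 242 \left(-24 + 8 \sqrt{370}\right) = - \frac{16222828799}{143210} + \left(5808 - 1936 \sqrt{370}\right) = - \frac{15391065119}{143210} - 1936 \sqrt{370}$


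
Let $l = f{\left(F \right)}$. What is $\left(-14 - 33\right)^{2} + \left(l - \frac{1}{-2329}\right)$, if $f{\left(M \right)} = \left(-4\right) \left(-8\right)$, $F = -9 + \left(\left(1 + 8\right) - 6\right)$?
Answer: $\frac{5219290}{2329} \approx 2241.0$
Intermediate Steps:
$F = -6$ ($F = -9 + \left(9 - 6\right) = -9 + 3 = -6$)
$f{\left(M \right)} = 32$
$l = 32$
$\left(-14 - 33\right)^{2} + \left(l - \frac{1}{-2329}\right) = \left(-14 - 33\right)^{2} + \left(32 - \frac{1}{-2329}\right) = \left(-47\right)^{2} + \left(32 - - \frac{1}{2329}\right) = 2209 + \left(32 + \frac{1}{2329}\right) = 2209 + \frac{74529}{2329} = \frac{5219290}{2329}$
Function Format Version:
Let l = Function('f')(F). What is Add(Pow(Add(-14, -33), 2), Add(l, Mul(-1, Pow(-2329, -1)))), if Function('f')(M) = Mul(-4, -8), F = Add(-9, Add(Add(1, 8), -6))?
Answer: Rational(5219290, 2329) ≈ 2241.0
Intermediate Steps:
F = -6 (F = Add(-9, Add(9, -6)) = Add(-9, 3) = -6)
Function('f')(M) = 32
l = 32
Add(Pow(Add(-14, -33), 2), Add(l, Mul(-1, Pow(-2329, -1)))) = Add(Pow(Add(-14, -33), 2), Add(32, Mul(-1, Pow(-2329, -1)))) = Add(Pow(-47, 2), Add(32, Mul(-1, Rational(-1, 2329)))) = Add(2209, Add(32, Rational(1, 2329))) = Add(2209, Rational(74529, 2329)) = Rational(5219290, 2329)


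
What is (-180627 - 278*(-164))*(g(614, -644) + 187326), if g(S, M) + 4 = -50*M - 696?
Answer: -29549168910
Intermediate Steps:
g(S, M) = -700 - 50*M (g(S, M) = -4 + (-50*M - 696) = -4 + (-696 - 50*M) = -700 - 50*M)
(-180627 - 278*(-164))*(g(614, -644) + 187326) = (-180627 - 278*(-164))*((-700 - 50*(-644)) + 187326) = (-180627 + 45592)*((-700 + 32200) + 187326) = -135035*(31500 + 187326) = -135035*218826 = -29549168910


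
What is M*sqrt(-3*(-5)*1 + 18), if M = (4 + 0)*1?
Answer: 4*sqrt(33) ≈ 22.978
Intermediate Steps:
M = 4 (M = 4*1 = 4)
M*sqrt(-3*(-5)*1 + 18) = 4*sqrt(-3*(-5)*1 + 18) = 4*sqrt(15*1 + 18) = 4*sqrt(15 + 18) = 4*sqrt(33)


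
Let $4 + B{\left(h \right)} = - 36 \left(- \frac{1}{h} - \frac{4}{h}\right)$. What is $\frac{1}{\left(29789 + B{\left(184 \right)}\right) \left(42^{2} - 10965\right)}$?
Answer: $- \frac{46}{12606796155} \approx -3.6488 \cdot 10^{-9}$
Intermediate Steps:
$B{\left(h \right)} = -4 + \frac{180}{h}$ ($B{\left(h \right)} = -4 - 36 \left(- \frac{1}{h} - \frac{4}{h}\right) = -4 - 36 \left(- \frac{5}{h}\right) = -4 + \frac{180}{h}$)
$\frac{1}{\left(29789 + B{\left(184 \right)}\right) \left(42^{2} - 10965\right)} = \frac{1}{\left(29789 - \left(4 - \frac{180}{184}\right)\right) \left(42^{2} - 10965\right)} = \frac{1}{\left(29789 + \left(-4 + 180 \cdot \frac{1}{184}\right)\right) \left(1764 - 10965\right)} = \frac{1}{\left(29789 + \left(-4 + \frac{45}{46}\right)\right) \left(-9201\right)} = \frac{1}{\left(29789 - \frac{139}{46}\right) \left(-9201\right)} = \frac{1}{\frac{1370155}{46} \left(-9201\right)} = \frac{1}{- \frac{12606796155}{46}} = - \frac{46}{12606796155}$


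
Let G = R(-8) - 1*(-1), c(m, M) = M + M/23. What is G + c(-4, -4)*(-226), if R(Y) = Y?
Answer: 21535/23 ≈ 936.30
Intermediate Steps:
c(m, M) = 24*M/23 (c(m, M) = M + M*(1/23) = M + M/23 = 24*M/23)
G = -7 (G = -8 - 1*(-1) = -8 + 1 = -7)
G + c(-4, -4)*(-226) = -7 + ((24/23)*(-4))*(-226) = -7 - 96/23*(-226) = -7 + 21696/23 = 21535/23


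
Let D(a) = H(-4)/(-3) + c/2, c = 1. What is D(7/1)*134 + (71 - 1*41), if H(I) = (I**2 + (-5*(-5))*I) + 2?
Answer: 11279/3 ≈ 3759.7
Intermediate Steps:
H(I) = 2 + I**2 + 25*I (H(I) = (I**2 + 25*I) + 2 = 2 + I**2 + 25*I)
D(a) = 167/6 (D(a) = (2 + (-4)**2 + 25*(-4))/(-3) + 1/2 = (2 + 16 - 100)*(-1/3) + 1*(1/2) = -82*(-1/3) + 1/2 = 82/3 + 1/2 = 167/6)
D(7/1)*134 + (71 - 1*41) = (167/6)*134 + (71 - 1*41) = 11189/3 + (71 - 41) = 11189/3 + 30 = 11279/3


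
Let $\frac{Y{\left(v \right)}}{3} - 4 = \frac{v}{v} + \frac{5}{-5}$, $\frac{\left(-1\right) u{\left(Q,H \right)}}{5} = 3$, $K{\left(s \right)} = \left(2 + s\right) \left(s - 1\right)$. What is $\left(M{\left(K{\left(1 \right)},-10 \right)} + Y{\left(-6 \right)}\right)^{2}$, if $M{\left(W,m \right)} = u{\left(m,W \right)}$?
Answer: $9$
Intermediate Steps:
$K{\left(s \right)} = \left(-1 + s\right) \left(2 + s\right)$ ($K{\left(s \right)} = \left(2 + s\right) \left(-1 + s\right) = \left(-1 + s\right) \left(2 + s\right)$)
$u{\left(Q,H \right)} = -15$ ($u{\left(Q,H \right)} = \left(-5\right) 3 = -15$)
$M{\left(W,m \right)} = -15$
$Y{\left(v \right)} = 12$ ($Y{\left(v \right)} = 12 + 3 \left(\frac{v}{v} + \frac{5}{-5}\right) = 12 + 3 \left(1 + 5 \left(- \frac{1}{5}\right)\right) = 12 + 3 \left(1 - 1\right) = 12 + 3 \cdot 0 = 12 + 0 = 12$)
$\left(M{\left(K{\left(1 \right)},-10 \right)} + Y{\left(-6 \right)}\right)^{2} = \left(-15 + 12\right)^{2} = \left(-3\right)^{2} = 9$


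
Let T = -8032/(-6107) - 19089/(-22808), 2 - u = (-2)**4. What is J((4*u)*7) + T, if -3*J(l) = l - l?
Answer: 299770379/139288456 ≈ 2.1522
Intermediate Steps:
u = -14 (u = 2 - 1*(-2)**4 = 2 - 1*16 = 2 - 16 = -14)
J(l) = 0 (J(l) = -(l - l)/3 = -1/3*0 = 0)
T = 299770379/139288456 (T = -8032*(-1/6107) - 19089*(-1/22808) = 8032/6107 + 19089/22808 = 299770379/139288456 ≈ 2.1522)
J((4*u)*7) + T = 0 + 299770379/139288456 = 299770379/139288456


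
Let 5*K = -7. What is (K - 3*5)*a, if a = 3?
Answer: -246/5 ≈ -49.200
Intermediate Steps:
K = -7/5 (K = (⅕)*(-7) = -7/5 ≈ -1.4000)
(K - 3*5)*a = (-7/5 - 3*5)*3 = (-7/5 - 15)*3 = -82/5*3 = -246/5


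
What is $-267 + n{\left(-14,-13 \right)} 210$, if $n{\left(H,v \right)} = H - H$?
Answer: $-267$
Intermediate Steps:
$n{\left(H,v \right)} = 0$
$-267 + n{\left(-14,-13 \right)} 210 = -267 + 0 \cdot 210 = -267 + 0 = -267$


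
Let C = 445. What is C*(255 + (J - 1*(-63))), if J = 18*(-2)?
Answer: 125490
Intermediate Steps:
J = -36
C*(255 + (J - 1*(-63))) = 445*(255 + (-36 - 1*(-63))) = 445*(255 + (-36 + 63)) = 445*(255 + 27) = 445*282 = 125490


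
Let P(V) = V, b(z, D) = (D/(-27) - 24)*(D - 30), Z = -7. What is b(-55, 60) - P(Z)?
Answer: -2339/3 ≈ -779.67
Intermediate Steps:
b(z, D) = (-30 + D)*(-24 - D/27) (b(z, D) = (D*(-1/27) - 24)*(-30 + D) = (-D/27 - 24)*(-30 + D) = (-24 - D/27)*(-30 + D) = (-30 + D)*(-24 - D/27))
b(-55, 60) - P(Z) = (720 - 206/9*60 - 1/27*60²) - 1*(-7) = (720 - 4120/3 - 1/27*3600) + 7 = (720 - 4120/3 - 400/3) + 7 = -2360/3 + 7 = -2339/3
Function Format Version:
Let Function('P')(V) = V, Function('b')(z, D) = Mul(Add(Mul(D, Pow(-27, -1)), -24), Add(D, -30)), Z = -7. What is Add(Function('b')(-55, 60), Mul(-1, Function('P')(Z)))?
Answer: Rational(-2339, 3) ≈ -779.67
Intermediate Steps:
Function('b')(z, D) = Mul(Add(-30, D), Add(-24, Mul(Rational(-1, 27), D))) (Function('b')(z, D) = Mul(Add(Mul(D, Rational(-1, 27)), -24), Add(-30, D)) = Mul(Add(Mul(Rational(-1, 27), D), -24), Add(-30, D)) = Mul(Add(-24, Mul(Rational(-1, 27), D)), Add(-30, D)) = Mul(Add(-30, D), Add(-24, Mul(Rational(-1, 27), D))))
Add(Function('b')(-55, 60), Mul(-1, Function('P')(Z))) = Add(Add(720, Mul(Rational(-206, 9), 60), Mul(Rational(-1, 27), Pow(60, 2))), Mul(-1, -7)) = Add(Add(720, Rational(-4120, 3), Mul(Rational(-1, 27), 3600)), 7) = Add(Add(720, Rational(-4120, 3), Rational(-400, 3)), 7) = Add(Rational(-2360, 3), 7) = Rational(-2339, 3)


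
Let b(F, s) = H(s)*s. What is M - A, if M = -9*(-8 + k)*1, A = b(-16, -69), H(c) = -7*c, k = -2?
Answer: 33417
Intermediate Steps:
b(F, s) = -7*s² (b(F, s) = (-7*s)*s = -7*s²)
A = -33327 (A = -7*(-69)² = -7*4761 = -33327)
M = 90 (M = -9*(-8 - 2)*1 = -9*(-10)*1 = 90*1 = 90)
M - A = 90 - 1*(-33327) = 90 + 33327 = 33417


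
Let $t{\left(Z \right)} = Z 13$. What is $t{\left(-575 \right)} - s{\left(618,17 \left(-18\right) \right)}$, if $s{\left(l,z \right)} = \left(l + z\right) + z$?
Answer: $-7481$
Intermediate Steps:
$s{\left(l,z \right)} = l + 2 z$
$t{\left(Z \right)} = 13 Z$
$t{\left(-575 \right)} - s{\left(618,17 \left(-18\right) \right)} = 13 \left(-575\right) - \left(618 + 2 \cdot 17 \left(-18\right)\right) = -7475 - \left(618 + 2 \left(-306\right)\right) = -7475 - \left(618 - 612\right) = -7475 - 6 = -7481$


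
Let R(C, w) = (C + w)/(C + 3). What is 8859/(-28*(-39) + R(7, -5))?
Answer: 44295/5461 ≈ 8.1111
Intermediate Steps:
R(C, w) = (C + w)/(3 + C)
8859/(-28*(-39) + R(7, -5)) = 8859/(-28*(-39) + (7 - 5)/(3 + 7)) = 8859/(1092 + 2/10) = 8859/(1092 + (⅒)*2) = 8859/(1092 + ⅕) = 8859/(5461/5) = 8859*(5/5461) = 44295/5461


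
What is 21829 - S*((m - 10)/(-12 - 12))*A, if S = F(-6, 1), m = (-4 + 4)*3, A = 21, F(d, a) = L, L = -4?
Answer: 21864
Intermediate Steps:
F(d, a) = -4
m = 0 (m = 0*3 = 0)
S = -4
21829 - S*((m - 10)/(-12 - 12))*A = 21829 - (-4*(0 - 10)/(-12 - 12))*21 = 21829 - (-(-40)/(-24))*21 = 21829 - (-(-40)*(-1)/24)*21 = 21829 - (-4*5/12)*21 = 21829 - (-5)*21/3 = 21829 - 1*(-35) = 21829 + 35 = 21864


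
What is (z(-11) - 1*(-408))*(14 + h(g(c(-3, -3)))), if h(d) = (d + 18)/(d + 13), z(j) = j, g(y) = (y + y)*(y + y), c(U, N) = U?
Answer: 293780/49 ≈ 5995.5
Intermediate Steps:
g(y) = 4*y**2 (g(y) = (2*y)*(2*y) = 4*y**2)
h(d) = (18 + d)/(13 + d)
(z(-11) - 1*(-408))*(14 + h(g(c(-3, -3)))) = (-11 - 1*(-408))*(14 + (18 + 4*(-3)**2)/(13 + 4*(-3)**2)) = (-11 + 408)*(14 + (18 + 4*9)/(13 + 4*9)) = 397*(14 + (18 + 36)/(13 + 36)) = 397*(14 + 54/49) = 397*(740/49) = 293780/49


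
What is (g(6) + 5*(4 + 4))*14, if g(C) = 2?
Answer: 588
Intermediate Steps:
(g(6) + 5*(4 + 4))*14 = (2 + 5*(4 + 4))*14 = (2 + 5*8)*14 = (2 + 40)*14 = 42*14 = 588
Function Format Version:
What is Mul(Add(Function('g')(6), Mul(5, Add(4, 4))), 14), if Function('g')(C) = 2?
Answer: 588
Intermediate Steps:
Mul(Add(Function('g')(6), Mul(5, Add(4, 4))), 14) = Mul(Add(2, Mul(5, Add(4, 4))), 14) = Mul(Add(2, Mul(5, 8)), 14) = Mul(Add(2, 40), 14) = Mul(42, 14) = 588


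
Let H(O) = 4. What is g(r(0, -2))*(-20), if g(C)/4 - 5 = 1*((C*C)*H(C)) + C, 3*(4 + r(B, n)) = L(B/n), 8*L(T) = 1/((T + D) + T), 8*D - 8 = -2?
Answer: -410120/81 ≈ -5063.2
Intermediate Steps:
D = ¾ (D = 1 + (⅛)*(-2) = 1 - ¼ = ¾ ≈ 0.75000)
L(T) = 1/(8*(¾ + 2*T)) (L(T) = 1/(8*((T + ¾) + T)) = 1/(8*((¾ + T) + T)) = 1/(8*(¾ + 2*T)))
r(B, n) = -4 + 1/(6*(3 + 8*B/n)) (r(B, n) = -4 + (1/(2*(3 + 8*(B/n))))/3 = -4 + (1/(2*(3 + 8*B/n)))/3 = -4 + 1/(6*(3 + 8*B/n)))
g(C) = 20 + 4*C + 16*C² (g(C) = 20 + 4*(1*((C*C)*4) + C) = 20 + 4*(1*(C²*4) + C) = 20 + 4*(1*(4*C²) + C) = 20 + 4*(4*C² + C) = 20 + 4*(C + 4*C²) = 20 + (4*C + 16*C²) = 20 + 4*C + 16*C²)
g(r(0, -2))*(-20) = (20 + 4*((-192*0 - 71*(-2))/(6*(3*(-2) + 8*0))) + 16*((-192*0 - 71*(-2))/(6*(3*(-2) + 8*0)))²)*(-20) = (20 + 4*((0 + 142)/(6*(-6 + 0))) + 16*((0 + 142)/(6*(-6 + 0)))²)*(-20) = (20 + 4*((⅙)*142/(-6)) + 16*((⅙)*142/(-6))²)*(-20) = (20 + 4*((⅙)*(-⅙)*142) + 16*((⅙)*(-⅙)*142)²)*(-20) = (20 + 4*(-71/18) + 16*(-71/18)²)*(-20) = (20 - 142/9 + 16*(5041/324))*(-20) = (20 - 142/9 + 20164/81)*(-20) = (20506/81)*(-20) = -410120/81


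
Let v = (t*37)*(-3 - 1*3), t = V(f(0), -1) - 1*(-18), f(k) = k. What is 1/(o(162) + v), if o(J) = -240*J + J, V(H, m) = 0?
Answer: -1/42714 ≈ -2.3412e-5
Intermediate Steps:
o(J) = -239*J
t = 18 (t = 0 - 1*(-18) = 0 + 18 = 18)
v = -3996 (v = (18*37)*(-3 - 1*3) = 666*(-3 - 3) = 666*(-6) = -3996)
1/(o(162) + v) = 1/(-239*162 - 3996) = 1/(-38718 - 3996) = 1/(-42714) = -1/42714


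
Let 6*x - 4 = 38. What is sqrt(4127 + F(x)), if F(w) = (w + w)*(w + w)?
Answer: sqrt(4323) ≈ 65.750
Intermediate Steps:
x = 7 (x = 2/3 + (1/6)*38 = 2/3 + 19/3 = 7)
F(w) = 4*w**2 (F(w) = (2*w)*(2*w) = 4*w**2)
sqrt(4127 + F(x)) = sqrt(4127 + 4*7**2) = sqrt(4127 + 4*49) = sqrt(4127 + 196) = sqrt(4323)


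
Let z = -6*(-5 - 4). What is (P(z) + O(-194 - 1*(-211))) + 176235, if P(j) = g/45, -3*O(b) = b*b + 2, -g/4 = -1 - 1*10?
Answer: 7926254/45 ≈ 1.7614e+5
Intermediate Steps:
z = 54 (z = -6*(-9) = 54)
g = 44 (g = -4*(-1 - 1*10) = -4*(-1 - 10) = -4*(-11) = 44)
O(b) = -⅔ - b²/3 (O(b) = -(b*b + 2)/3 = -(b² + 2)/3 = -(2 + b²)/3 = -⅔ - b²/3)
P(j) = 44/45
(P(z) + O(-194 - 1*(-211))) + 176235 = (44/45 + (-⅔ - (-194 - 1*(-211))²/3)) + 176235 = (44/45 + (-⅔ - (-194 + 211)²/3)) + 176235 = (44/45 + (-⅔ - ⅓*17²)) + 176235 = (44/45 + (-⅔ - ⅓*289)) + 176235 = (44/45 + (-⅔ - 289/3)) + 176235 = (44/45 - 97) + 176235 = -4321/45 + 176235 = 7926254/45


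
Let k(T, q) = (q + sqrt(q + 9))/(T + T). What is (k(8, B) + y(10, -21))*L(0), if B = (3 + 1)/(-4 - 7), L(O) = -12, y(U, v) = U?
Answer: -1317/11 - 3*sqrt(1045)/44 ≈ -121.93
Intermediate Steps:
B = -4/11 (B = 4/(-11) = 4*(-1/11) = -4/11 ≈ -0.36364)
k(T, q) = (q + sqrt(9 + q))/(2*T) (k(T, q) = (q + sqrt(9 + q))/((2*T)) = (q + sqrt(9 + q))*(1/(2*T)) = (q + sqrt(9 + q))/(2*T))
(k(8, B) + y(10, -21))*L(0) = ((1/2)*(-4/11 + sqrt(9 - 4/11))/8 + 10)*(-12) = ((1/2)*(1/8)*(-4/11 + sqrt(95/11)) + 10)*(-12) = ((1/2)*(1/8)*(-4/11 + sqrt(1045)/11) + 10)*(-12) = ((-1/44 + sqrt(1045)/176) + 10)*(-12) = (439/44 + sqrt(1045)/176)*(-12) = -1317/11 - 3*sqrt(1045)/44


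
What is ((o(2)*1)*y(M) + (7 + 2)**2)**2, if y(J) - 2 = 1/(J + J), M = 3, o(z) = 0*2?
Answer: 6561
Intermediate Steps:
o(z) = 0
y(J) = 2 + 1/(2*J) (y(J) = 2 + 1/(J + J) = 2 + 1/(2*J))
((o(2)*1)*y(M) + (7 + 2)**2)**2 = ((0*1)*(2 + (1/2)/3) + (7 + 2)**2)**2 = (0*(2 + (1/2)*(1/3)) + 9**2)**2 = (0*(2 + 1/6) + 81)**2 = (0*(13/6) + 81)**2 = (0 + 81)**2 = 81**2 = 6561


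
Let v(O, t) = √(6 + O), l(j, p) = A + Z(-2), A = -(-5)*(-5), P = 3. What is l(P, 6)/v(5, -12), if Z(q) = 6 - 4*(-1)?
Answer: -15*√11/11 ≈ -4.5227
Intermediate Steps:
A = -25 (A = -1*25 = -25)
Z(q) = 10 (Z(q) = 6 + 4 = 10)
l(j, p) = -15 (l(j, p) = -25 + 10 = -15)
l(P, 6)/v(5, -12) = -15/√(6 + 5) = -15/√11 = (√11/11)*(-15) = -15*√11/11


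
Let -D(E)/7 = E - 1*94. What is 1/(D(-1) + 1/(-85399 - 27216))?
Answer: 112615/74888974 ≈ 0.0015038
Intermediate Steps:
D(E) = 658 - 7*E (D(E) = -7*(E - 1*94) = -7*(E - 94) = -7*(-94 + E) = 658 - 7*E)
1/(D(-1) + 1/(-85399 - 27216)) = 1/((658 - 7*(-1)) + 1/(-85399 - 27216)) = 1/((658 + 7) + 1/(-112615)) = 1/(665 - 1/112615) = 1/(74888974/112615) = 112615/74888974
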